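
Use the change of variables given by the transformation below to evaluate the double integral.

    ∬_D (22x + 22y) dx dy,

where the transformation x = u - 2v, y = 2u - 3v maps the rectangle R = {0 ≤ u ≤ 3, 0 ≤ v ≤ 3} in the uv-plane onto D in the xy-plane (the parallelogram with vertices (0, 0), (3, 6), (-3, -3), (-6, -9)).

Compute the Jacobian determinant of (x, y) with respect to (u, v):

    ∂(x,y)/∂(u,v) = | 1  -2 | = (1)(-3) - (-2)(2) = 1.
                   | 2  -3 |

Its absolute value is |J| = 1 (the area scaling factor).

Substituting x = u - 2v, y = 2u - 3v into the integrand,

    22x + 22y → 66u - 110v,

so the integral becomes

    ∬_R (66u - 110v) · |J| du dv = ∫_0^3 ∫_0^3 (66u - 110v) dv du.

Inner (v): 198u - 495.
Outer (u): -594.

Therefore ∬_D (22x + 22y) dx dy = -594.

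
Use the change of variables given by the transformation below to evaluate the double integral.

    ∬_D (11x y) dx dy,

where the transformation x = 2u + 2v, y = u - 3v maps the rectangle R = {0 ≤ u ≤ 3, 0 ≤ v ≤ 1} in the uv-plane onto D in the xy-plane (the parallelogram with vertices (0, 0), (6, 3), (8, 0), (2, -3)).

Compute the Jacobian determinant of (x, y) with respect to (u, v):

    ∂(x,y)/∂(u,v) = | 2  2 | = (2)(-3) - (2)(1) = -8.
                   | 1  -3 |

Its absolute value is |J| = 8 (the area scaling factor).

Substituting x = 2u + 2v, y = u - 3v into the integrand,

    11x y → 22u^2 - 44u v - 66v^2,

so the integral becomes

    ∬_R (22u^2 - 44u v - 66v^2) · |J| du dv = ∫_0^3 ∫_0^1 (176u^2 - 352u v - 528v^2) dv du.

Inner (v): 176u^2 - 176u - 176.
Outer (u): 264.

Therefore ∬_D (11x y) dx dy = 264.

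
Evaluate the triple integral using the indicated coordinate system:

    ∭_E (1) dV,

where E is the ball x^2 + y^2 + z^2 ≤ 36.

In spherical coordinates, x = ρ sin(φ) cos(θ), y = ρ sin(φ) sin(θ), z = ρ cos(φ), and dV = ρ^2 sin(φ) dρ dφ dθ.

The integrand becomes 1, so

    ∭_E (1) dV = ∫_{0}^{2π} ∫_{0}^{π} ∫_{0}^{6} (1) · ρ^2 sin(φ) dρ dφ dθ.

Inner (ρ): 72sin(φ).
Middle (φ): 144.
Outer (θ): 288π.

Therefore the triple integral equals 288π.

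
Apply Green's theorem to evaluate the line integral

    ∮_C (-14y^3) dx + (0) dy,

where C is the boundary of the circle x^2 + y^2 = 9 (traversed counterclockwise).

Green's theorem converts the closed line integral into a double integral over the enclosed region D:

    ∮_C P dx + Q dy = ∬_D (∂Q/∂x - ∂P/∂y) dA.

Here P = -14y^3, Q = 0, so

    ∂Q/∂x = 0,    ∂P/∂y = -42y^2,
    ∂Q/∂x - ∂P/∂y = 42y^2.

D is the region x^2 + y^2 ≤ 9. Evaluating the double integral:

In polar coordinates (x = r cos θ, y = r sin θ, dA = r dr dθ) the integrand becomes 42r^2sin(θ)^2, so

    ∬_D (42y^2) dA = ∫_0^{2π} ∫_0^{3} (42r^2sin(θ)^2) · r dr dθ.

Inner (r from 0 to 3): 1701sin(θ)^2/2.
Outer (θ from 0 to 2π): 1701π/2.

Therefore ∮_C P dx + Q dy = 1701π/2.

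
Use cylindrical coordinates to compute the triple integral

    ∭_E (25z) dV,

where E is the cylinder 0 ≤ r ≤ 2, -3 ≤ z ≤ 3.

In cylindrical coordinates, x = r cos(θ), y = r sin(θ), z = z, and dV = r dr dθ dz.

The integrand becomes 25z, so

    ∭_E (25z) dV = ∫_{0}^{2π} ∫_{0}^{2} ∫_{-3}^{3} (25z) · r dz dr dθ.

Inner (z): 0.
Middle (r from 0 to 2): 0.
Outer (θ): 0.

Therefore the triple integral equals 0.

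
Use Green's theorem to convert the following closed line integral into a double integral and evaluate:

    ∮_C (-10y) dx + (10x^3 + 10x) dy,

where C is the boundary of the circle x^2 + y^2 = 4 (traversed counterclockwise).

Green's theorem converts the closed line integral into a double integral over the enclosed region D:

    ∮_C P dx + Q dy = ∬_D (∂Q/∂x - ∂P/∂y) dA.

Here P = -10y, Q = 10x^3 + 10x, so

    ∂Q/∂x = 30x^2 + 10,    ∂P/∂y = -10,
    ∂Q/∂x - ∂P/∂y = 30x^2 + 20.

D is the region x^2 + y^2 ≤ 4. Evaluating the double integral:

In polar coordinates (x = r cos θ, y = r sin θ, dA = r dr dθ) the integrand becomes 30r^2cos(θ)^2 + 20, so

    ∬_D (30x^2 + 20) dA = ∫_0^{2π} ∫_0^{2} (30r^2cos(θ)^2 + 20) · r dr dθ.

Inner (r from 0 to 2): 120cos(θ)^2 + 40.
Outer (θ from 0 to 2π): 200π.

Therefore ∮_C P dx + Q dy = 200π.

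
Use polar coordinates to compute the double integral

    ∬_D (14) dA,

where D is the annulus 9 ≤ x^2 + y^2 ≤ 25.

The region D is 3 ≤ r ≤ 5, 0 ≤ θ ≤ 2π in polar coordinates, where x = r cos(θ), y = r sin(θ), and dA = r dr dθ.

Under the substitution, the integrand becomes 14, so

    ∬_D (14) dA = ∫_{0}^{2π} ∫_{3}^{5} (14) · r dr dθ.

Inner integral (in r): ∫_{3}^{5} (14) · r dr = 112.

Outer integral (in θ): ∫_{0}^{2π} (112) dθ = 224π.

Therefore ∬_D (14) dA = 224π.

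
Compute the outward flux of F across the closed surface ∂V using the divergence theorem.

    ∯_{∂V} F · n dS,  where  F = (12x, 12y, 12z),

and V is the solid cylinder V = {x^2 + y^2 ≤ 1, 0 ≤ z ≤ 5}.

By the divergence theorem,

    ∯_{∂V} F · n dS = ∭_V (∇ · F) dV.

Compute the divergence:
    ∇ · F = ∂F_x/∂x + ∂F_y/∂y + ∂F_z/∂z = 12 + 12 + 12 = 36.

In cylindrical coordinates, x = r cos(θ), y = r sin(θ), z = z, dV = r dr dθ dz, with 0 ≤ r ≤ 1, 0 ≤ θ ≤ 2π, 0 ≤ z ≤ 5.

The integrand, after substitution and multiplying by the volume element, becomes (36) · r, so

    ∭_V (∇·F) dV = ∫_0^{2π} ∫_0^{1} ∫_0^{5} (36) · r dz dr dθ.

Inner (z from 0 to 5): 180r.
Middle (r from 0 to 1): 90.
Outer (θ from 0 to 2π): 180π.

Therefore ∯_{∂V} F · n dS = 180π.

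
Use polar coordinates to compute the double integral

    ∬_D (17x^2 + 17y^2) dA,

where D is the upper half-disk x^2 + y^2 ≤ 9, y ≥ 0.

The region D is 0 ≤ r ≤ 3, 0 ≤ θ ≤ π in polar coordinates, where x = r cos(θ), y = r sin(θ), and dA = r dr dθ.

Under the substitution, the integrand becomes 17r^2, so

    ∬_D (17x^2 + 17y^2) dA = ∫_{0}^{π} ∫_{0}^{3} (17r^2) · r dr dθ.

Inner integral (in r): ∫_{0}^{3} (17r^2) · r dr = 1377/4.

Outer integral (in θ): ∫_{0}^{π} (1377/4) dθ = 1377π/4.

Therefore ∬_D (17x^2 + 17y^2) dA = 1377π/4.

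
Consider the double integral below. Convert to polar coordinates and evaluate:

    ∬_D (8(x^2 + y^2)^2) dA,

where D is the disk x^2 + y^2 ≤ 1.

The region D is 0 ≤ r ≤ 1, 0 ≤ θ ≤ 2π in polar coordinates, where x = r cos(θ), y = r sin(θ), and dA = r dr dθ.

Under the substitution, the integrand becomes 8r^4, so

    ∬_D (8(x^2 + y^2)^2) dA = ∫_{0}^{2π} ∫_{0}^{1} (8r^4) · r dr dθ.

Inner integral (in r): ∫_{0}^{1} (8r^4) · r dr = 4/3.

Outer integral (in θ): ∫_{0}^{2π} (4/3) dθ = 8π/3.

Therefore ∬_D (8(x^2 + y^2)^2) dA = 8π/3.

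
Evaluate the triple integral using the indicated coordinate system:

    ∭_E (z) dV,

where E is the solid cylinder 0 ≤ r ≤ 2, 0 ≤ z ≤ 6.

In cylindrical coordinates, x = r cos(θ), y = r sin(θ), z = z, and dV = r dr dθ dz.

The integrand becomes z, so

    ∭_E (z) dV = ∫_{0}^{2π} ∫_{0}^{2} ∫_{0}^{6} (z) · r dz dr dθ.

Inner (z): 18r.
Middle (r from 0 to 2): 36.
Outer (θ): 72π.

Therefore the triple integral equals 72π.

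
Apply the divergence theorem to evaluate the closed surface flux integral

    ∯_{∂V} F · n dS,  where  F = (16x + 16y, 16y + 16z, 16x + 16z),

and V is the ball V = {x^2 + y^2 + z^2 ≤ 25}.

By the divergence theorem,

    ∯_{∂V} F · n dS = ∭_V (∇ · F) dV.

Compute the divergence:
    ∇ · F = ∂F_x/∂x + ∂F_y/∂y + ∂F_z/∂z = 16 + 16 + 16 = 48.

In spherical coordinates, x = ρ sin(φ) cos(θ), y = ρ sin(φ) sin(θ), z = ρ cos(φ), dV = ρ^2 sin(φ) dρ dφ dθ, with 0 ≤ ρ ≤ 5, 0 ≤ φ ≤ π, 0 ≤ θ ≤ 2π.

The integrand, after substitution and multiplying by the volume element, becomes (48) · ρ^2 sin(φ), so

    ∭_V (∇·F) dV = ∫_0^{2π} ∫_0^{π} ∫_0^{5} (48) · ρ^2 sin(φ) dρ dφ dθ.

Inner (ρ from 0 to 5): 2000sin(φ).
Middle (φ from 0 to π): 4000.
Outer (θ from 0 to 2π): 8000π.

Therefore ∯_{∂V} F · n dS = 8000π.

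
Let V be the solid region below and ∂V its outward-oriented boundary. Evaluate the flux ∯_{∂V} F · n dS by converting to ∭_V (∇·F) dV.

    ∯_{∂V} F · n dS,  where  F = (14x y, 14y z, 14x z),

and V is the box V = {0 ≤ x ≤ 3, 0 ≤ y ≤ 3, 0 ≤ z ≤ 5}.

By the divergence theorem,

    ∯_{∂V} F · n dS = ∭_V (∇ · F) dV.

Compute the divergence:
    ∇ · F = ∂F_x/∂x + ∂F_y/∂y + ∂F_z/∂z = 14y + 14z + 14x = 14x + 14y + 14z.

V is a rectangular box, so dV = dx dy dz with 0 ≤ x ≤ 3, 0 ≤ y ≤ 3, 0 ≤ z ≤ 5.

Integrate (14x + 14y + 14z) over V as an iterated integral:

    ∭_V (∇·F) dV = ∫_0^{3} ∫_0^{3} ∫_0^{5} (14x + 14y + 14z) dz dy dx.

Inner (z from 0 to 5): 70x + 70y + 175.
Middle (y from 0 to 3): 210x + 840.
Outer (x from 0 to 3): 3465.

Therefore ∯_{∂V} F · n dS = 3465.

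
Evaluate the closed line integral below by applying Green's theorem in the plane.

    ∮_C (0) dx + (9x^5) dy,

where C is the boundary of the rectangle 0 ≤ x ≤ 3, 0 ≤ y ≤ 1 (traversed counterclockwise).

Green's theorem converts the closed line integral into a double integral over the enclosed region D:

    ∮_C P dx + Q dy = ∬_D (∂Q/∂x - ∂P/∂y) dA.

Here P = 0, Q = 9x^5, so

    ∂Q/∂x = 45x^4,    ∂P/∂y = 0,
    ∂Q/∂x - ∂P/∂y = 45x^4.

D is the region 0 ≤ x ≤ 3, 0 ≤ y ≤ 1. Evaluating the double integral:

    ∬_D (45x^4) dA = ∫_0^{3} ∫_0^{1} (45x^4) dy dx.

Inner (y from 0 to 1): 45x^4.
Outer (x from 0 to 3): 2187.

Therefore ∮_C P dx + Q dy = 2187.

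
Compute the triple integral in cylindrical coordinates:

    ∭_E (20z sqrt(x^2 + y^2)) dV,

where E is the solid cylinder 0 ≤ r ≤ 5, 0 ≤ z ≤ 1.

In cylindrical coordinates, x = r cos(θ), y = r sin(θ), z = z, and dV = r dr dθ dz.

The integrand becomes 20r z, so

    ∭_E (20z sqrt(x^2 + y^2)) dV = ∫_{0}^{2π} ∫_{0}^{5} ∫_{0}^{1} (20r z) · r dz dr dθ.

Inner (z): 10r^2.
Middle (r from 0 to 5): 1250/3.
Outer (θ): 2500π/3.

Therefore the triple integral equals 2500π/3.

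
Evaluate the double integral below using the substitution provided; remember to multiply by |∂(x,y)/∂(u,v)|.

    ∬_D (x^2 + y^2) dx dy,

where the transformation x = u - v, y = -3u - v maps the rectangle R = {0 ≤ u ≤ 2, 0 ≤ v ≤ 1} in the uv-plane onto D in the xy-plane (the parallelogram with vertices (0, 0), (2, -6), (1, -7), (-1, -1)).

Compute the Jacobian determinant of (x, y) with respect to (u, v):

    ∂(x,y)/∂(u,v) = | 1  -1 | = (1)(-1) - (-1)(-3) = -4.
                   | -3  -1 |

Its absolute value is |J| = 4 (the area scaling factor).

Substituting x = u - v, y = -3u - v into the integrand,

    x^2 + y^2 → 10u^2 + 4u v + 2v^2,

so the integral becomes

    ∬_R (10u^2 + 4u v + 2v^2) · |J| du dv = ∫_0^2 ∫_0^1 (40u^2 + 16u v + 8v^2) dv du.

Inner (v): 40u^2 + 8u + 8/3.
Outer (u): 128.

Therefore ∬_D (x^2 + y^2) dx dy = 128.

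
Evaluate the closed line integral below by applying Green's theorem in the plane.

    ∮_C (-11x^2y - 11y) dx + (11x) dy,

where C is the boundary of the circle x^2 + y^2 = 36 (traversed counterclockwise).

Green's theorem converts the closed line integral into a double integral over the enclosed region D:

    ∮_C P dx + Q dy = ∬_D (∂Q/∂x - ∂P/∂y) dA.

Here P = -11x^2y - 11y, Q = 11x, so

    ∂Q/∂x = 11,    ∂P/∂y = -11x^2 - 11,
    ∂Q/∂x - ∂P/∂y = 11x^2 + 22.

D is the region x^2 + y^2 ≤ 36. Evaluating the double integral:

In polar coordinates (x = r cos θ, y = r sin θ, dA = r dr dθ) the integrand becomes 11r^2cos(θ)^2 + 22, so

    ∬_D (11x^2 + 22) dA = ∫_0^{2π} ∫_0^{6} (11r^2cos(θ)^2 + 22) · r dr dθ.

Inner (r from 0 to 6): 3564cos(θ)^2 + 396.
Outer (θ from 0 to 2π): 4356π.

Therefore ∮_C P dx + Q dy = 4356π.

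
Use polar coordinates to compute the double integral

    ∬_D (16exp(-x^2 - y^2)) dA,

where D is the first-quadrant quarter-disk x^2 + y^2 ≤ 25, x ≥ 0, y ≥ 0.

The region D is 0 ≤ r ≤ 5, 0 ≤ θ ≤ π/2 in polar coordinates, where x = r cos(θ), y = r sin(θ), and dA = r dr dθ.

Under the substitution, the integrand becomes 16exp(-r^2), so

    ∬_D (16exp(-x^2 - y^2)) dA = ∫_{0}^{π/2} ∫_{0}^{5} (16exp(-r^2)) · r dr dθ.

Inner integral (in r): ∫_{0}^{5} (16exp(-r^2)) · r dr = 8 - 8exp(-25).

Outer integral (in θ): ∫_{0}^{π/2} (8 - 8exp(-25)) dθ = -4π exp(-25) + 4π.

Therefore ∬_D (16exp(-x^2 - y^2)) dA = -4π exp(-25) + 4π.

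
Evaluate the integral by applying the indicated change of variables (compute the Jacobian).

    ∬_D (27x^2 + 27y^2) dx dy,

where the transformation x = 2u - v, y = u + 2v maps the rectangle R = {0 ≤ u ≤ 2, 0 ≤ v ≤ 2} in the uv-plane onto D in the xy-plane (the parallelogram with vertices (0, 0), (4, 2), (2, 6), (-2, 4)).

Compute the Jacobian determinant of (x, y) with respect to (u, v):

    ∂(x,y)/∂(u,v) = | 2  -1 | = (2)(2) - (-1)(1) = 5.
                   | 1  2 |

Its absolute value is |J| = 5 (the area scaling factor).

Substituting x = 2u - v, y = u + 2v into the integrand,

    27x^2 + 27y^2 → 135u^2 + 135v^2,

so the integral becomes

    ∬_R (135u^2 + 135v^2) · |J| du dv = ∫_0^2 ∫_0^2 (675u^2 + 675v^2) dv du.

Inner (v): 1350u^2 + 1800.
Outer (u): 7200.

Therefore ∬_D (27x^2 + 27y^2) dx dy = 7200.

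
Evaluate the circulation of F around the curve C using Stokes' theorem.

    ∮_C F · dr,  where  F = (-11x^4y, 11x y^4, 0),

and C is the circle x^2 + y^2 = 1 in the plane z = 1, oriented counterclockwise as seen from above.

Let S be the flat disk x^2 + y^2 ≤ 1 in the plane z = 1, with upward unit normal n̂ = ẑ. By Stokes' theorem,

    ∮_C F · dr = ∬_S (∇ × F) · n̂ dS = ∬_D (curl F)_z dA,

where D is the disk x^2 + y^2 ≤ 1.

Compute the curl of F = (-11x^4y, 11x y^4, 0):
    (∇ × F)_x = ∂F_z/∂y - ∂F_y/∂z = 0,
    (∇ × F)_y = ∂F_x/∂z - ∂F_z/∂x = 0,
    (∇ × F)_z = ∂F_y/∂x - ∂F_x/∂y = 11x^4 + 11y^4.

On z = 1, (curl F)_z = 11x^4 + 11y^4.

Convert to polar (x = r cos θ, y = r sin θ, dA = r dr dθ); the integrand becomes 11r^4(sin(θ)^4 + cos(θ)^4), so

    ∬_D (curl F)_z dA = ∫_0^{2π} ∫_0^{1} (11r^4(sin(θ)^4 + cos(θ)^4)) · r dr dθ.

Inner (r from 0 to 1): 11sin(θ)^4/6 + 11cos(θ)^4/6.
Outer (θ from 0 to 2π): 11π/4.

Therefore ∮_C F · dr = 11π/4.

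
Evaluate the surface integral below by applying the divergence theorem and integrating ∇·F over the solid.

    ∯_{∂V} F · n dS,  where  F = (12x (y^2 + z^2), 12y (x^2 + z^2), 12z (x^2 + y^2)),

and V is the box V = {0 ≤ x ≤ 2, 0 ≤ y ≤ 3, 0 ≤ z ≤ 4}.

By the divergence theorem,

    ∯_{∂V} F · n dS = ∭_V (∇ · F) dV.

Compute the divergence:
    ∇ · F = ∂F_x/∂x + ∂F_y/∂y + ∂F_z/∂z = 12y^2 + 12z^2 + 12x^2 + 12z^2 + 12x^2 + 12y^2 = 24x^2 + 24y^2 + 24z^2.

V is a rectangular box, so dV = dx dy dz with 0 ≤ x ≤ 2, 0 ≤ y ≤ 3, 0 ≤ z ≤ 4.

Integrate (24x^2 + 24y^2 + 24z^2) over V as an iterated integral:

    ∭_V (∇·F) dV = ∫_0^{2} ∫_0^{3} ∫_0^{4} (24x^2 + 24y^2 + 24z^2) dz dy dx.

Inner (z from 0 to 4): 96x^2 + 96y^2 + 512.
Middle (y from 0 to 3): 288x^2 + 2400.
Outer (x from 0 to 2): 5568.

Therefore ∯_{∂V} F · n dS = 5568.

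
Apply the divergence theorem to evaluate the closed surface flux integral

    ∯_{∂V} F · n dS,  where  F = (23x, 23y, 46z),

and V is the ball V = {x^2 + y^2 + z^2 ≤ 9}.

By the divergence theorem,

    ∯_{∂V} F · n dS = ∭_V (∇ · F) dV.

Compute the divergence:
    ∇ · F = ∂F_x/∂x + ∂F_y/∂y + ∂F_z/∂z = 23 + 23 + 46 = 92.

In spherical coordinates, x = ρ sin(φ) cos(θ), y = ρ sin(φ) sin(θ), z = ρ cos(φ), dV = ρ^2 sin(φ) dρ dφ dθ, with 0 ≤ ρ ≤ 3, 0 ≤ φ ≤ π, 0 ≤ θ ≤ 2π.

The integrand, after substitution and multiplying by the volume element, becomes (92) · ρ^2 sin(φ), so

    ∭_V (∇·F) dV = ∫_0^{2π} ∫_0^{π} ∫_0^{3} (92) · ρ^2 sin(φ) dρ dφ dθ.

Inner (ρ from 0 to 3): 828sin(φ).
Middle (φ from 0 to π): 1656.
Outer (θ from 0 to 2π): 3312π.

Therefore ∯_{∂V} F · n dS = 3312π.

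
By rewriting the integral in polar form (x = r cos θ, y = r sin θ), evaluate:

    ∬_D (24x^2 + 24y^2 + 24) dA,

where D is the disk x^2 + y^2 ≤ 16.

The region D is 0 ≤ r ≤ 4, 0 ≤ θ ≤ 2π in polar coordinates, where x = r cos(θ), y = r sin(θ), and dA = r dr dθ.

Under the substitution, the integrand becomes 24r^2 + 24, so

    ∬_D (24x^2 + 24y^2 + 24) dA = ∫_{0}^{2π} ∫_{0}^{4} (24r^2 + 24) · r dr dθ.

Inner integral (in r): ∫_{0}^{4} (24r^2 + 24) · r dr = 1728.

Outer integral (in θ): ∫_{0}^{2π} (1728) dθ = 3456π.

Therefore ∬_D (24x^2 + 24y^2 + 24) dA = 3456π.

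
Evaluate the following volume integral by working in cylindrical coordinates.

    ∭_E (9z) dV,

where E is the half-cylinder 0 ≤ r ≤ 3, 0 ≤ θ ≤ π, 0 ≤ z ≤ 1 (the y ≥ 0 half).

In cylindrical coordinates, x = r cos(θ), y = r sin(θ), z = z, and dV = r dr dθ dz.

The integrand becomes 9z, so

    ∭_E (9z) dV = ∫_{0}^{π} ∫_{0}^{3} ∫_{0}^{1} (9z) · r dz dr dθ.

Inner (z): 9r/2.
Middle (r from 0 to 3): 81/4.
Outer (θ): 81π/4.

Therefore the triple integral equals 81π/4.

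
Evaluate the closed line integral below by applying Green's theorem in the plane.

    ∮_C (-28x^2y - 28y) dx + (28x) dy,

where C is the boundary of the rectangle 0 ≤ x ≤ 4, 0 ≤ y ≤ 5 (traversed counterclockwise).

Green's theorem converts the closed line integral into a double integral over the enclosed region D:

    ∮_C P dx + Q dy = ∬_D (∂Q/∂x - ∂P/∂y) dA.

Here P = -28x^2y - 28y, Q = 28x, so

    ∂Q/∂x = 28,    ∂P/∂y = -28x^2 - 28,
    ∂Q/∂x - ∂P/∂y = 28x^2 + 56.

D is the region 0 ≤ x ≤ 4, 0 ≤ y ≤ 5. Evaluating the double integral:

    ∬_D (28x^2 + 56) dA = ∫_0^{4} ∫_0^{5} (28x^2 + 56) dy dx.

Inner (y from 0 to 5): 140x^2 + 280.
Outer (x from 0 to 4): 12320/3.

Therefore ∮_C P dx + Q dy = 12320/3.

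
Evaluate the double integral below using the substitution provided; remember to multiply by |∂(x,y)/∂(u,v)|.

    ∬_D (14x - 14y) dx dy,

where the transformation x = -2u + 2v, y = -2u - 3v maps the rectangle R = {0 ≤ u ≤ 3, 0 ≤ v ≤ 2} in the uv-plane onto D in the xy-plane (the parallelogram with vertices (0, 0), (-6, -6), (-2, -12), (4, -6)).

Compute the Jacobian determinant of (x, y) with respect to (u, v):

    ∂(x,y)/∂(u,v) = | -2  2 | = (-2)(-3) - (2)(-2) = 10.
                   | -2  -3 |

Its absolute value is |J| = 10 (the area scaling factor).

Substituting x = -2u + 2v, y = -2u - 3v into the integrand,

    14x - 14y → 70v,

so the integral becomes

    ∬_R (70v) · |J| du dv = ∫_0^3 ∫_0^2 (700v) dv du.

Inner (v): 1400.
Outer (u): 4200.

Therefore ∬_D (14x - 14y) dx dy = 4200.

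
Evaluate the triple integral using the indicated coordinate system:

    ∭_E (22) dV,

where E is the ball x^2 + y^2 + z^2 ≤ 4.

In spherical coordinates, x = ρ sin(φ) cos(θ), y = ρ sin(φ) sin(θ), z = ρ cos(φ), and dV = ρ^2 sin(φ) dρ dφ dθ.

The integrand becomes 22, so

    ∭_E (22) dV = ∫_{0}^{2π} ∫_{0}^{π} ∫_{0}^{2} (22) · ρ^2 sin(φ) dρ dφ dθ.

Inner (ρ): 176sin(φ)/3.
Middle (φ): 352/3.
Outer (θ): 704π/3.

Therefore the triple integral equals 704π/3.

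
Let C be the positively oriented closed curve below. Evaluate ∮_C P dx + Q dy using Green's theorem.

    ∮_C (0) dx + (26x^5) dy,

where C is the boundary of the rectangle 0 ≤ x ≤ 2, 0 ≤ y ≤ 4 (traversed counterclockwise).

Green's theorem converts the closed line integral into a double integral over the enclosed region D:

    ∮_C P dx + Q dy = ∬_D (∂Q/∂x - ∂P/∂y) dA.

Here P = 0, Q = 26x^5, so

    ∂Q/∂x = 130x^4,    ∂P/∂y = 0,
    ∂Q/∂x - ∂P/∂y = 130x^4.

D is the region 0 ≤ x ≤ 2, 0 ≤ y ≤ 4. Evaluating the double integral:

    ∬_D (130x^4) dA = ∫_0^{2} ∫_0^{4} (130x^4) dy dx.

Inner (y from 0 to 4): 520x^4.
Outer (x from 0 to 2): 3328.

Therefore ∮_C P dx + Q dy = 3328.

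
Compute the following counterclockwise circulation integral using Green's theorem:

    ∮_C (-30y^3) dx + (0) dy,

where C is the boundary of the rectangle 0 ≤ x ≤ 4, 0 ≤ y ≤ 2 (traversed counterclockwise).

Green's theorem converts the closed line integral into a double integral over the enclosed region D:

    ∮_C P dx + Q dy = ∬_D (∂Q/∂x - ∂P/∂y) dA.

Here P = -30y^3, Q = 0, so

    ∂Q/∂x = 0,    ∂P/∂y = -90y^2,
    ∂Q/∂x - ∂P/∂y = 90y^2.

D is the region 0 ≤ x ≤ 4, 0 ≤ y ≤ 2. Evaluating the double integral:

    ∬_D (90y^2) dA = ∫_0^{4} ∫_0^{2} (90y^2) dy dx.

Inner (y from 0 to 2): 240.
Outer (x from 0 to 4): 960.

Therefore ∮_C P dx + Q dy = 960.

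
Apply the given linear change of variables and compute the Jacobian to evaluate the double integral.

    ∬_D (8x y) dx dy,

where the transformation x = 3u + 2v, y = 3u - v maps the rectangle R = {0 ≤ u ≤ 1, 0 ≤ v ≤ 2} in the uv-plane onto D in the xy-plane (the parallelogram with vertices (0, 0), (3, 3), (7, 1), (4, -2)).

Compute the Jacobian determinant of (x, y) with respect to (u, v):

    ∂(x,y)/∂(u,v) = | 3  2 | = (3)(-1) - (2)(3) = -9.
                   | 3  -1 |

Its absolute value is |J| = 9 (the area scaling factor).

Substituting x = 3u + 2v, y = 3u - v into the integrand,

    8x y → 72u^2 + 24u v - 16v^2,

so the integral becomes

    ∬_R (72u^2 + 24u v - 16v^2) · |J| du dv = ∫_0^1 ∫_0^2 (648u^2 + 216u v - 144v^2) dv du.

Inner (v): 1296u^2 + 432u - 384.
Outer (u): 264.

Therefore ∬_D (8x y) dx dy = 264.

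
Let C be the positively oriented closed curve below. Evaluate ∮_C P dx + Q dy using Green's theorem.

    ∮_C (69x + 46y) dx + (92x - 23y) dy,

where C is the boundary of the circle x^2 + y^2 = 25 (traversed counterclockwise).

Green's theorem converts the closed line integral into a double integral over the enclosed region D:

    ∮_C P dx + Q dy = ∬_D (∂Q/∂x - ∂P/∂y) dA.

Here P = 69x + 46y, Q = 92x - 23y, so

    ∂Q/∂x = 92,    ∂P/∂y = 46,
    ∂Q/∂x - ∂P/∂y = 46.

D is the region x^2 + y^2 ≤ 25. Evaluating the double integral:

In polar coordinates (x = r cos θ, y = r sin θ, dA = r dr dθ) the integrand becomes 46, so

    ∬_D (46) dA = ∫_0^{2π} ∫_0^{5} (46) · r dr dθ.

Inner (r from 0 to 5): 575.
Outer (θ from 0 to 2π): 1150π.

Therefore ∮_C P dx + Q dy = 1150π.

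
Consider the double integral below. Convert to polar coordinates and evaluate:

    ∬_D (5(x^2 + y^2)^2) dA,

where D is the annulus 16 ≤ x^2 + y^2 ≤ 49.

The region D is 4 ≤ r ≤ 7, 0 ≤ θ ≤ 2π in polar coordinates, where x = r cos(θ), y = r sin(θ), and dA = r dr dθ.

Under the substitution, the integrand becomes 5r^4, so

    ∬_D (5(x^2 + y^2)^2) dA = ∫_{0}^{2π} ∫_{4}^{7} (5r^4) · r dr dθ.

Inner integral (in r): ∫_{4}^{7} (5r^4) · r dr = 189255/2.

Outer integral (in θ): ∫_{0}^{2π} (189255/2) dθ = 189255π.

Therefore ∬_D (5(x^2 + y^2)^2) dA = 189255π.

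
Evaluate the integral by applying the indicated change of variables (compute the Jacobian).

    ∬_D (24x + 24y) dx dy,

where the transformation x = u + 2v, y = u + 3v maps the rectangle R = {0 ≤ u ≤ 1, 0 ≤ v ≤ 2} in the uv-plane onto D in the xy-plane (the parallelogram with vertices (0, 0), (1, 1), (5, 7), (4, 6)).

Compute the Jacobian determinant of (x, y) with respect to (u, v):

    ∂(x,y)/∂(u,v) = | 1  2 | = (1)(3) - (2)(1) = 1.
                   | 1  3 |

Its absolute value is |J| = 1 (the area scaling factor).

Substituting x = u + 2v, y = u + 3v into the integrand,

    24x + 24y → 48u + 120v,

so the integral becomes

    ∬_R (48u + 120v) · |J| du dv = ∫_0^1 ∫_0^2 (48u + 120v) dv du.

Inner (v): 96u + 240.
Outer (u): 288.

Therefore ∬_D (24x + 24y) dx dy = 288.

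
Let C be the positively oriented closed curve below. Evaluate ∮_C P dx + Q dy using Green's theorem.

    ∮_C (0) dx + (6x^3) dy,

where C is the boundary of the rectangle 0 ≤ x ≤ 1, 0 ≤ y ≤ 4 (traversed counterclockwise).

Green's theorem converts the closed line integral into a double integral over the enclosed region D:

    ∮_C P dx + Q dy = ∬_D (∂Q/∂x - ∂P/∂y) dA.

Here P = 0, Q = 6x^3, so

    ∂Q/∂x = 18x^2,    ∂P/∂y = 0,
    ∂Q/∂x - ∂P/∂y = 18x^2.

D is the region 0 ≤ x ≤ 1, 0 ≤ y ≤ 4. Evaluating the double integral:

    ∬_D (18x^2) dA = ∫_0^{1} ∫_0^{4} (18x^2) dy dx.

Inner (y from 0 to 4): 72x^2.
Outer (x from 0 to 1): 24.

Therefore ∮_C P dx + Q dy = 24.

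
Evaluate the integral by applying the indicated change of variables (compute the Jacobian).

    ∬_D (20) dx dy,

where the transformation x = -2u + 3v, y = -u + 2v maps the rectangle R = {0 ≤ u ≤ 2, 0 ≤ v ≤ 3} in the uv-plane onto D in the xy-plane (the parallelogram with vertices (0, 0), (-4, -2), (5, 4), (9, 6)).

Compute the Jacobian determinant of (x, y) with respect to (u, v):

    ∂(x,y)/∂(u,v) = | -2  3 | = (-2)(2) - (3)(-1) = -1.
                   | -1  2 |

Its absolute value is |J| = 1 (the area scaling factor).

Substituting x = -2u + 3v, y = -u + 2v into the integrand,

    20 → 20,

so the integral becomes

    ∬_R (20) · |J| du dv = ∫_0^2 ∫_0^3 (20) dv du.

Inner (v): 60.
Outer (u): 120.

Therefore ∬_D (20) dx dy = 120.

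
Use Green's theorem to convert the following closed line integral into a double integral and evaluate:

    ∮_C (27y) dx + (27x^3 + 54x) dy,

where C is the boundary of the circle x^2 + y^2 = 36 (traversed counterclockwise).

Green's theorem converts the closed line integral into a double integral over the enclosed region D:

    ∮_C P dx + Q dy = ∬_D (∂Q/∂x - ∂P/∂y) dA.

Here P = 27y, Q = 27x^3 + 54x, so

    ∂Q/∂x = 81x^2 + 54,    ∂P/∂y = 27,
    ∂Q/∂x - ∂P/∂y = 81x^2 + 27.

D is the region x^2 + y^2 ≤ 36. Evaluating the double integral:

In polar coordinates (x = r cos θ, y = r sin θ, dA = r dr dθ) the integrand becomes 81r^2cos(θ)^2 + 27, so

    ∬_D (81x^2 + 27) dA = ∫_0^{2π} ∫_0^{6} (81r^2cos(θ)^2 + 27) · r dr dθ.

Inner (r from 0 to 6): 26244cos(θ)^2 + 486.
Outer (θ from 0 to 2π): 27216π.

Therefore ∮_C P dx + Q dy = 27216π.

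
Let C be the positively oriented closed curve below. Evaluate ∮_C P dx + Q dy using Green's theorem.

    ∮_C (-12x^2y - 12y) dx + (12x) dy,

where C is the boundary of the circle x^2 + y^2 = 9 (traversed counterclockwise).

Green's theorem converts the closed line integral into a double integral over the enclosed region D:

    ∮_C P dx + Q dy = ∬_D (∂Q/∂x - ∂P/∂y) dA.

Here P = -12x^2y - 12y, Q = 12x, so

    ∂Q/∂x = 12,    ∂P/∂y = -12x^2 - 12,
    ∂Q/∂x - ∂P/∂y = 12x^2 + 24.

D is the region x^2 + y^2 ≤ 9. Evaluating the double integral:

In polar coordinates (x = r cos θ, y = r sin θ, dA = r dr dθ) the integrand becomes 12r^2cos(θ)^2 + 24, so

    ∬_D (12x^2 + 24) dA = ∫_0^{2π} ∫_0^{3} (12r^2cos(θ)^2 + 24) · r dr dθ.

Inner (r from 0 to 3): 243cos(θ)^2 + 108.
Outer (θ from 0 to 2π): 459π.

Therefore ∮_C P dx + Q dy = 459π.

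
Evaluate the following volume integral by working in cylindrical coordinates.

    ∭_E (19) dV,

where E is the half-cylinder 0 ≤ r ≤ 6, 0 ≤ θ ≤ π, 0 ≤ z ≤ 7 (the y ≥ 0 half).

In cylindrical coordinates, x = r cos(θ), y = r sin(θ), z = z, and dV = r dr dθ dz.

The integrand becomes 19, so

    ∭_E (19) dV = ∫_{0}^{π} ∫_{0}^{6} ∫_{0}^{7} (19) · r dz dr dθ.

Inner (z): 133r.
Middle (r from 0 to 6): 2394.
Outer (θ): 2394π.

Therefore the triple integral equals 2394π.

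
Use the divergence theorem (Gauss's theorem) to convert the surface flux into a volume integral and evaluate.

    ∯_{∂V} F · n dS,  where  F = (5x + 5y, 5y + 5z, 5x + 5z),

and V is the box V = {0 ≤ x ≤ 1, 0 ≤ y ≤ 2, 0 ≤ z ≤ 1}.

By the divergence theorem,

    ∯_{∂V} F · n dS = ∭_V (∇ · F) dV.

Compute the divergence:
    ∇ · F = ∂F_x/∂x + ∂F_y/∂y + ∂F_z/∂z = 5 + 5 + 5 = 15.

V is a rectangular box, so dV = dx dy dz with 0 ≤ x ≤ 1, 0 ≤ y ≤ 2, 0 ≤ z ≤ 1.

Integrate (15) over V as an iterated integral:

    ∭_V (∇·F) dV = ∫_0^{1} ∫_0^{2} ∫_0^{1} (15) dz dy dx.

Inner (z from 0 to 1): 15.
Middle (y from 0 to 2): 30.
Outer (x from 0 to 1): 30.

Therefore ∯_{∂V} F · n dS = 30.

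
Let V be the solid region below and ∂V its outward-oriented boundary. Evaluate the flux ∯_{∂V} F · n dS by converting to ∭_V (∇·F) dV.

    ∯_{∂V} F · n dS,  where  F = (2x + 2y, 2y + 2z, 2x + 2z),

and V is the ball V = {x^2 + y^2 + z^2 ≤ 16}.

By the divergence theorem,

    ∯_{∂V} F · n dS = ∭_V (∇ · F) dV.

Compute the divergence:
    ∇ · F = ∂F_x/∂x + ∂F_y/∂y + ∂F_z/∂z = 2 + 2 + 2 = 6.

In spherical coordinates, x = ρ sin(φ) cos(θ), y = ρ sin(φ) sin(θ), z = ρ cos(φ), dV = ρ^2 sin(φ) dρ dφ dθ, with 0 ≤ ρ ≤ 4, 0 ≤ φ ≤ π, 0 ≤ θ ≤ 2π.

The integrand, after substitution and multiplying by the volume element, becomes (6) · ρ^2 sin(φ), so

    ∭_V (∇·F) dV = ∫_0^{2π} ∫_0^{π} ∫_0^{4} (6) · ρ^2 sin(φ) dρ dφ dθ.

Inner (ρ from 0 to 4): 128sin(φ).
Middle (φ from 0 to π): 256.
Outer (θ from 0 to 2π): 512π.

Therefore ∯_{∂V} F · n dS = 512π.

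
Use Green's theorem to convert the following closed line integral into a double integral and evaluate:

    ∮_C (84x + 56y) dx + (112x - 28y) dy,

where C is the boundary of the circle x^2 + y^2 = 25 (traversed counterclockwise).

Green's theorem converts the closed line integral into a double integral over the enclosed region D:

    ∮_C P dx + Q dy = ∬_D (∂Q/∂x - ∂P/∂y) dA.

Here P = 84x + 56y, Q = 112x - 28y, so

    ∂Q/∂x = 112,    ∂P/∂y = 56,
    ∂Q/∂x - ∂P/∂y = 56.

D is the region x^2 + y^2 ≤ 25. Evaluating the double integral:

In polar coordinates (x = r cos θ, y = r sin θ, dA = r dr dθ) the integrand becomes 56, so

    ∬_D (56) dA = ∫_0^{2π} ∫_0^{5} (56) · r dr dθ.

Inner (r from 0 to 5): 700.
Outer (θ from 0 to 2π): 1400π.

Therefore ∮_C P dx + Q dy = 1400π.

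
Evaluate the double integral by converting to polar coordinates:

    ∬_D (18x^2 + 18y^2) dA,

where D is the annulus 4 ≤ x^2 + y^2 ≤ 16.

The region D is 2 ≤ r ≤ 4, 0 ≤ θ ≤ 2π in polar coordinates, where x = r cos(θ), y = r sin(θ), and dA = r dr dθ.

Under the substitution, the integrand becomes 18r^2, so

    ∬_D (18x^2 + 18y^2) dA = ∫_{0}^{2π} ∫_{2}^{4} (18r^2) · r dr dθ.

Inner integral (in r): ∫_{2}^{4} (18r^2) · r dr = 1080.

Outer integral (in θ): ∫_{0}^{2π} (1080) dθ = 2160π.

Therefore ∬_D (18x^2 + 18y^2) dA = 2160π.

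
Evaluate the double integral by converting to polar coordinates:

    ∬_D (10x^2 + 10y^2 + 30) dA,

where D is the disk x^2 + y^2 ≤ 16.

The region D is 0 ≤ r ≤ 4, 0 ≤ θ ≤ 2π in polar coordinates, where x = r cos(θ), y = r sin(θ), and dA = r dr dθ.

Under the substitution, the integrand becomes 10r^2 + 30, so

    ∬_D (10x^2 + 10y^2 + 30) dA = ∫_{0}^{2π} ∫_{0}^{4} (10r^2 + 30) · r dr dθ.

Inner integral (in r): ∫_{0}^{4} (10r^2 + 30) · r dr = 880.

Outer integral (in θ): ∫_{0}^{2π} (880) dθ = 1760π.

Therefore ∬_D (10x^2 + 10y^2 + 30) dA = 1760π.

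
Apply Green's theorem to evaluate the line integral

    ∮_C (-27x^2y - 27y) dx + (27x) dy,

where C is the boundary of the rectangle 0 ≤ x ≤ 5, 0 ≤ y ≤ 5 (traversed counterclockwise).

Green's theorem converts the closed line integral into a double integral over the enclosed region D:

    ∮_C P dx + Q dy = ∬_D (∂Q/∂x - ∂P/∂y) dA.

Here P = -27x^2y - 27y, Q = 27x, so

    ∂Q/∂x = 27,    ∂P/∂y = -27x^2 - 27,
    ∂Q/∂x - ∂P/∂y = 27x^2 + 54.

D is the region 0 ≤ x ≤ 5, 0 ≤ y ≤ 5. Evaluating the double integral:

    ∬_D (27x^2 + 54) dA = ∫_0^{5} ∫_0^{5} (27x^2 + 54) dy dx.

Inner (y from 0 to 5): 135x^2 + 270.
Outer (x from 0 to 5): 6975.

Therefore ∮_C P dx + Q dy = 6975.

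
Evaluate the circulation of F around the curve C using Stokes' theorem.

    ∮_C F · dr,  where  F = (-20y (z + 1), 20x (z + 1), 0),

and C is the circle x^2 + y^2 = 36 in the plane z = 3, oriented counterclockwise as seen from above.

Let S be the flat disk x^2 + y^2 ≤ 36 in the plane z = 3, with upward unit normal n̂ = ẑ. By Stokes' theorem,

    ∮_C F · dr = ∬_S (∇ × F) · n̂ dS = ∬_D (curl F)_z dA,

where D is the disk x^2 + y^2 ≤ 36.

Compute the curl of F = (-20y (z + 1), 20x (z + 1), 0):
    (∇ × F)_x = ∂F_z/∂y - ∂F_y/∂z = -20x,
    (∇ × F)_y = ∂F_x/∂z - ∂F_z/∂x = -20y,
    (∇ × F)_z = ∂F_y/∂x - ∂F_x/∂y = 40z + 40.

On z = 3, (curl F)_z = 160.

Convert to polar (x = r cos θ, y = r sin θ, dA = r dr dθ); the integrand becomes 160, so

    ∬_D (curl F)_z dA = ∫_0^{2π} ∫_0^{6} (160) · r dr dθ.

Inner (r from 0 to 6): 2880.
Outer (θ from 0 to 2π): 5760π.

Therefore ∮_C F · dr = 5760π.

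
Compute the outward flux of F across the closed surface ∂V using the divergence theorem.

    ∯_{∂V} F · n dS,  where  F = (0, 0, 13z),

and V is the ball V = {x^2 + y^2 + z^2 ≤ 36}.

By the divergence theorem,

    ∯_{∂V} F · n dS = ∭_V (∇ · F) dV.

Compute the divergence:
    ∇ · F = ∂F_x/∂x + ∂F_y/∂y + ∂F_z/∂z = 0 + 0 + 13 = 13.

In spherical coordinates, x = ρ sin(φ) cos(θ), y = ρ sin(φ) sin(θ), z = ρ cos(φ), dV = ρ^2 sin(φ) dρ dφ dθ, with 0 ≤ ρ ≤ 6, 0 ≤ φ ≤ π, 0 ≤ θ ≤ 2π.

The integrand, after substitution and multiplying by the volume element, becomes (13) · ρ^2 sin(φ), so

    ∭_V (∇·F) dV = ∫_0^{2π} ∫_0^{π} ∫_0^{6} (13) · ρ^2 sin(φ) dρ dφ dθ.

Inner (ρ from 0 to 6): 936sin(φ).
Middle (φ from 0 to π): 1872.
Outer (θ from 0 to 2π): 3744π.

Therefore ∯_{∂V} F · n dS = 3744π.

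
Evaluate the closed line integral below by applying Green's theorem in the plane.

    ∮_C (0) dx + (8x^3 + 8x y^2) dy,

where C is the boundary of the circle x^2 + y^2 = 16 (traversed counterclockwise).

Green's theorem converts the closed line integral into a double integral over the enclosed region D:

    ∮_C P dx + Q dy = ∬_D (∂Q/∂x - ∂P/∂y) dA.

Here P = 0, Q = 8x^3 + 8x y^2, so

    ∂Q/∂x = 24x^2 + 8y^2,    ∂P/∂y = 0,
    ∂Q/∂x - ∂P/∂y = 24x^2 + 8y^2.

D is the region x^2 + y^2 ≤ 16. Evaluating the double integral:

In polar coordinates (x = r cos θ, y = r sin θ, dA = r dr dθ) the integrand becomes 8r^2(cos(2θ) + 2), so

    ∬_D (24x^2 + 8y^2) dA = ∫_0^{2π} ∫_0^{4} (8r^2(cos(2θ) + 2)) · r dr dθ.

Inner (r from 0 to 4): 512cos(2θ) + 1024.
Outer (θ from 0 to 2π): 2048π.

Therefore ∮_C P dx + Q dy = 2048π.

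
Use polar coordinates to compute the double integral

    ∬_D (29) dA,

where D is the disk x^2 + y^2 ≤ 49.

The region D is 0 ≤ r ≤ 7, 0 ≤ θ ≤ 2π in polar coordinates, where x = r cos(θ), y = r sin(θ), and dA = r dr dθ.

Under the substitution, the integrand becomes 29, so

    ∬_D (29) dA = ∫_{0}^{2π} ∫_{0}^{7} (29) · r dr dθ.

Inner integral (in r): ∫_{0}^{7} (29) · r dr = 1421/2.

Outer integral (in θ): ∫_{0}^{2π} (1421/2) dθ = 1421π.

Therefore ∬_D (29) dA = 1421π.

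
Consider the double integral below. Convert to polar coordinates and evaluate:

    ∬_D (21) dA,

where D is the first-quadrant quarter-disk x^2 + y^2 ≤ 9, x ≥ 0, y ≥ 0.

The region D is 0 ≤ r ≤ 3, 0 ≤ θ ≤ π/2 in polar coordinates, where x = r cos(θ), y = r sin(θ), and dA = r dr dθ.

Under the substitution, the integrand becomes 21, so

    ∬_D (21) dA = ∫_{0}^{π/2} ∫_{0}^{3} (21) · r dr dθ.

Inner integral (in r): ∫_{0}^{3} (21) · r dr = 189/2.

Outer integral (in θ): ∫_{0}^{π/2} (189/2) dθ = 189π/4.

Therefore ∬_D (21) dA = 189π/4.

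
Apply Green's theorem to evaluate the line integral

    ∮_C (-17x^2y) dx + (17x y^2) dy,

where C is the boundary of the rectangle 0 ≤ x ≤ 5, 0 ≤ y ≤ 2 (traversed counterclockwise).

Green's theorem converts the closed line integral into a double integral over the enclosed region D:

    ∮_C P dx + Q dy = ∬_D (∂Q/∂x - ∂P/∂y) dA.

Here P = -17x^2y, Q = 17x y^2, so

    ∂Q/∂x = 17y^2,    ∂P/∂y = -17x^2,
    ∂Q/∂x - ∂P/∂y = 17x^2 + 17y^2.

D is the region 0 ≤ x ≤ 5, 0 ≤ y ≤ 2. Evaluating the double integral:

    ∬_D (17x^2 + 17y^2) dA = ∫_0^{5} ∫_0^{2} (17x^2 + 17y^2) dy dx.

Inner (y from 0 to 2): 34x^2 + 136/3.
Outer (x from 0 to 5): 4930/3.

Therefore ∮_C P dx + Q dy = 4930/3.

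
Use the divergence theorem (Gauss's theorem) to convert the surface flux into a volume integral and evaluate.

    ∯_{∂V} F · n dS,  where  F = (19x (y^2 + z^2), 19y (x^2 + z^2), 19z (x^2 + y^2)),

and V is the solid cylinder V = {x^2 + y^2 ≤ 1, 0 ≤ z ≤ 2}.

By the divergence theorem,

    ∯_{∂V} F · n dS = ∭_V (∇ · F) dV.

Compute the divergence:
    ∇ · F = ∂F_x/∂x + ∂F_y/∂y + ∂F_z/∂z = 19y^2 + 19z^2 + 19x^2 + 19z^2 + 19x^2 + 19y^2 = 38x^2 + 38y^2 + 38z^2.

In cylindrical coordinates, x = r cos(θ), y = r sin(θ), z = z, dV = r dr dθ dz, with 0 ≤ r ≤ 1, 0 ≤ θ ≤ 2π, 0 ≤ z ≤ 2.

The integrand, after substitution and multiplying by the volume element, becomes (38r^2 + 38z^2) · r, so

    ∭_V (∇·F) dV = ∫_0^{2π} ∫_0^{1} ∫_0^{2} (38r^2 + 38z^2) · r dz dr dθ.

Inner (z from 0 to 2): 76r (r^2 + 4/3).
Middle (r from 0 to 1): 209/3.
Outer (θ from 0 to 2π): 418π/3.

Therefore ∯_{∂V} F · n dS = 418π/3.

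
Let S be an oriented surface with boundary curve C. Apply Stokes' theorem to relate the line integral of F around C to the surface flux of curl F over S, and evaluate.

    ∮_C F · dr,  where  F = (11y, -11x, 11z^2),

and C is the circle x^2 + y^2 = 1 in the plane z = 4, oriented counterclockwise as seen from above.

Let S be the flat disk x^2 + y^2 ≤ 1 in the plane z = 4, with upward unit normal n̂ = ẑ. By Stokes' theorem,

    ∮_C F · dr = ∬_S (∇ × F) · n̂ dS = ∬_D (curl F)_z dA,

where D is the disk x^2 + y^2 ≤ 1.

Compute the curl of F = (11y, -11x, 11z^2):
    (∇ × F)_x = ∂F_z/∂y - ∂F_y/∂z = 0,
    (∇ × F)_y = ∂F_x/∂z - ∂F_z/∂x = 0,
    (∇ × F)_z = ∂F_y/∂x - ∂F_x/∂y = -22.

On z = 4, (curl F)_z = -22.

Convert to polar (x = r cos θ, y = r sin θ, dA = r dr dθ); the integrand becomes -22, so

    ∬_D (curl F)_z dA = ∫_0^{2π} ∫_0^{1} (-22) · r dr dθ.

Inner (r from 0 to 1): -11.
Outer (θ from 0 to 2π): -22π.

Therefore ∮_C F · dr = -22π.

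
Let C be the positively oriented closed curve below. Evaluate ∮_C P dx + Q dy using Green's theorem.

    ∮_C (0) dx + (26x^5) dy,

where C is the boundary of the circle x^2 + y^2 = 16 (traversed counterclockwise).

Green's theorem converts the closed line integral into a double integral over the enclosed region D:

    ∮_C P dx + Q dy = ∬_D (∂Q/∂x - ∂P/∂y) dA.

Here P = 0, Q = 26x^5, so

    ∂Q/∂x = 130x^4,    ∂P/∂y = 0,
    ∂Q/∂x - ∂P/∂y = 130x^4.

D is the region x^2 + y^2 ≤ 16. Evaluating the double integral:

In polar coordinates (x = r cos θ, y = r sin θ, dA = r dr dθ) the integrand becomes 130r^4cos(θ)^4, so

    ∬_D (130x^4) dA = ∫_0^{2π} ∫_0^{4} (130r^4cos(θ)^4) · r dr dθ.

Inner (r from 0 to 4): 266240cos(θ)^4/3.
Outer (θ from 0 to 2π): 66560π.

Therefore ∮_C P dx + Q dy = 66560π.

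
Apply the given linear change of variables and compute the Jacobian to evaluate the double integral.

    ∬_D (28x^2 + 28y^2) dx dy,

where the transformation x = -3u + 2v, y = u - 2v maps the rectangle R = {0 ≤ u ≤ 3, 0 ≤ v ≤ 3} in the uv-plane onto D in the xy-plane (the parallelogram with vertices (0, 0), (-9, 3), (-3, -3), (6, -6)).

Compute the Jacobian determinant of (x, y) with respect to (u, v):

    ∂(x,y)/∂(u,v) = | -3  2 | = (-3)(-2) - (2)(1) = 4.
                   | 1  -2 |

Its absolute value is |J| = 4 (the area scaling factor).

Substituting x = -3u + 2v, y = u - 2v into the integrand,

    28x^2 + 28y^2 → 280u^2 - 448u v + 224v^2,

so the integral becomes

    ∬_R (280u^2 - 448u v + 224v^2) · |J| du dv = ∫_0^3 ∫_0^3 (1120u^2 - 1792u v + 896v^2) dv du.

Inner (v): 3360u^2 - 8064u + 8064.
Outer (u): 18144.

Therefore ∬_D (28x^2 + 28y^2) dx dy = 18144.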